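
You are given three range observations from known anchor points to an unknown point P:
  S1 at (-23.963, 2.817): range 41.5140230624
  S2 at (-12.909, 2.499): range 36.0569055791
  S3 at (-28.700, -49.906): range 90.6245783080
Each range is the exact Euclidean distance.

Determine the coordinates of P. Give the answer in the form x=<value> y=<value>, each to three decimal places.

eq1: (x + 23.963)² + (y − 2.817)² = 41.5140230624²
eq2: (x + 12.909)² + (y − 2.499)² = 36.0569055791²
eq3: (x + 28.700)² + (y + 49.906)² = 90.6245783080²
eq2−eq3, eq2−eq1 (x²,y² cancel):
  -31.582·x − 104.810·y = -3771.302200
  -22.108·x + 0.636·y = -14.040095
det = -31.582·0.636 − -104.810·-22.108 = -2337.225632
x = (-3771.302200·0.636 − -104.810·-14.040095) / -2337.225632 = 1.655848
y = (-31.582·-14.040095 − -3771.302200·-22.108) / -2337.225632 = 35.483324

x=1.656 y=35.483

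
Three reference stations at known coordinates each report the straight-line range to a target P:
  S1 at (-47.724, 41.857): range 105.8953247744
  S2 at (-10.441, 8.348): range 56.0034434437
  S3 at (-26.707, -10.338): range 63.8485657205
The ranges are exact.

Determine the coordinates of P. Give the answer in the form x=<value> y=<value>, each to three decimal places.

eq1: (x + 47.724)² + (y − 41.857)² = 105.8953247744²
eq2: (x + 10.441)² + (y − 8.348)² = 56.0034434437²
eq3: (x + 26.707)² + (y + 10.338)² = 63.8485657205²
eq3−eq2, eq3−eq1 (x²,y² cancel):
  32.532·x + 37.372·y = 298.819159
  -42.034·x + 104.390·y = -3927.729933
det = 32.532·104.390 − 37.372·-42.034 = 4966.910128
x = (298.819159·104.390 − 37.372·-3927.729933) / 4966.910128 = 35.833315
y = (32.532·-3927.729933 − 298.819159·-42.034) / 4966.910128 = -23.196785

x=35.833 y=-23.197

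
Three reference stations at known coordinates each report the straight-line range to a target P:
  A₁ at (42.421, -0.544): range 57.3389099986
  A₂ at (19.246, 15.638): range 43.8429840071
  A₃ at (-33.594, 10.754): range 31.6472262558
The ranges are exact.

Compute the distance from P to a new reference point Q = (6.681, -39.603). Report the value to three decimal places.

eq1: (x − 42.421)² + (y + 0.544)² = 57.3389099986²
eq2: (x − 19.246)² + (y − 15.638)² = 43.8429840071²
eq3: (x + 33.594)² + (y − 10.754)² = 31.6472262558²
eq1−eq3, eq1−eq2 (x²,y² cancel):
  -152.030·x + 22.596·y = 1730.571845
  -46.350·x + 32.364·y = 180.661736
det = -152.030·32.364 − 22.596·-46.350 = -3872.974320
x = (1730.571845·32.364 − 22.596·180.661736) / -3872.974320 = -13.407265
y = (-152.030·180.661736 − 1730.571845·-46.350) / -3872.974320 = -13.618991
|P − Q| = √((-13.407265 − 6.681)² + (-13.618991 − -39.603)²) = 32.843677

32.844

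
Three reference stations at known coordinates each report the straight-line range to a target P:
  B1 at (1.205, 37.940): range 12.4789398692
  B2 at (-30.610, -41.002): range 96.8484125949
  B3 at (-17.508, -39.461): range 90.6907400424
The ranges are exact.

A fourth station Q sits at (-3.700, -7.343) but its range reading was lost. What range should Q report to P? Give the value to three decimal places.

eq1: (x − 1.205)² + (y − 37.940)² = 12.4789398692²
eq2: (x + 30.610)² + (y + 41.002)² = 96.8484125949²
eq3: (x + 17.508)² + (y + 39.461)² = 90.6907400424²
eq2−eq1, eq2−eq3 (x²,y² cancel):
  63.630·x + 157.884·y = 8046.650603
  26.204·x + 3.082·y = 400.369174
det = 63.630·3.082 − 157.884·26.204 = -3941.084676
x = (8046.650603·3.082 − 157.884·400.369174) / -3941.084676 = 9.746583
y = (63.630·400.369174 − 8046.650603·26.204) / -3941.084676 = 47.037543
|P − Q| = √((9.746583 − -3.700)² + (47.037543 − -7.343)²) = 56.018337

56.018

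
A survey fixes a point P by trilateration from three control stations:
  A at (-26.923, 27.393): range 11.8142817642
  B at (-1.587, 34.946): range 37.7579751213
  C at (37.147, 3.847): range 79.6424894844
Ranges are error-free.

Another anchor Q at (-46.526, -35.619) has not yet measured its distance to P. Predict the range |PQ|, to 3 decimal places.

eq1: (x + 26.923)² + (y − 27.393)² = 11.8142817642²
eq2: (x + 1.587)² + (y − 34.946)² = 37.7579751213²
eq3: (x − 37.147)² + (y − 3.847)² = 79.6424894844²
eq1−eq3, eq1−eq2 (x²,y² cancel):
  128.140·x − 47.092·y = -6283.874238
  50.672·x + 15.106·y = -1537.570325
det = 128.140·15.106 − -47.092·50.672 = 4321.928664
x = (-6283.874238·15.106 − -47.092·-1537.570325) / 4321.928664 = -38.716851
y = (128.140·-1537.570325 − -6283.874238·50.672) / 4321.928664 = 28.087510
|P − Q| = √((-38.716851 − -46.526)² + (28.087510 − -35.619)²) = 64.183348

64.183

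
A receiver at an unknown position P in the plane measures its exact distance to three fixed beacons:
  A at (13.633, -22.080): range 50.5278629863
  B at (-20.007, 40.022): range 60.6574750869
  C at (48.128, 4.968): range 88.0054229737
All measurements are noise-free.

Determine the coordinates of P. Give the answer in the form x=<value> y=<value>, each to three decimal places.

x=-36.752 y=-18.278

eq1: (x − 13.633)² + (y + 22.080)² = 50.5278629863²
eq2: (x + 20.007)² + (y − 40.022)² = 60.6574750869²
eq3: (x − 48.128)² + (y − 4.968)² = 88.0054229737²
eq3−eq2, eq3−eq1 (x²,y² cancel):
  -136.270·x + 70.108·y = 3726.680314
  -68.990·x − 54.096·y = 3524.289216
det = -136.270·-54.096 − 70.108·-68.990 = 12208.412840
x = (3726.680314·-54.096 − 70.108·3524.289216) / 12208.412840 = -36.751654
y = (-136.270·3524.289216 − 3726.680314·-68.990) / 12208.412840 = -18.278479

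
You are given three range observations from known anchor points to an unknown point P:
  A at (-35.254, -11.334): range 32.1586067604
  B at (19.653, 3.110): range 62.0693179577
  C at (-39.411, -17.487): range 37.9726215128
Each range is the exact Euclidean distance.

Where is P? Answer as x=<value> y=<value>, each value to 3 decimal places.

eq1: (x + 35.254)² + (y + 11.334)² = 32.1586067604²
eq2: (x − 19.653)² + (y − 3.110)² = 62.0693179577²
eq3: (x + 39.411)² + (y + 17.487)² = 37.9726215128²
eq1−eq2, eq1−eq3 (x²,y² cancel):
  109.814·x + 28.888·y = -3793.815806
  -8.314·x − 12.306·y = 79.974022
det = 109.814·-12.306 − 28.888·-8.314 = -1111.196252
x = (-3793.815806·-12.306 − 28.888·79.974022) / -1111.196252 = -39.935707
y = (109.814·79.974022 − -3793.815806·-8.314) / -1111.196252 = 20.481996

x=-39.936 y=20.482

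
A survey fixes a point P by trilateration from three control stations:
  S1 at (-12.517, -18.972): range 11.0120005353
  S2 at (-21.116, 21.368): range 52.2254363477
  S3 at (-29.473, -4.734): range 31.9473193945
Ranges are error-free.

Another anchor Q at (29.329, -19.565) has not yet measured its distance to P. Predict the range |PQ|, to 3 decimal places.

eq1: (x + 12.517)² + (y + 18.972)² = 11.0120005353²
eq2: (x + 21.116)² + (y − 21.368)² = 52.2254363477²
eq3: (x + 29.473)² + (y + 4.734)² = 31.9473193945²
eq2−eq1, eq2−eq3 (x²,y² cancel):
  17.198·x − 80.680·y = 2220.367239
  -16.714·x − 52.204·y = 1695.456590
det = 17.198·-52.204 − -80.680·-16.714 = -2246.289912
x = (2220.367239·-52.204 − -80.680·1695.456590) / -2246.289912 = -9.294164
y = (17.198·1695.456590 − 2220.367239·-16.714) / -2246.289912 = -29.501838
|P − Q| = √((-9.294164 − 29.329)² + (-29.501838 − -19.565)²) = 39.880942

39.881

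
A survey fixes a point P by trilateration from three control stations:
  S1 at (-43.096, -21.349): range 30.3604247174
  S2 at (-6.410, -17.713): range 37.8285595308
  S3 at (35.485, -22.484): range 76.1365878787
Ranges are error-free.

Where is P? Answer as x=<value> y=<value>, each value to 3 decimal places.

eq1: (x + 43.096)² + (y + 21.349)² = 30.3604247174²
eq2: (x + 6.410)² + (y + 17.713)² = 37.8285595308²
eq3: (x − 35.485)² + (y + 22.484)² = 76.1365878787²
eq1−eq3, eq1−eq2 (x²,y² cancel):
  157.162·x − 2.270·y = -5423.354161
  73.372·x + 7.272·y = -2467.451075
det = 157.162·7.272 − -2.270·73.372 = 1309.436504
x = (-5423.354161·7.272 − -2.270·-2467.451075) / 1309.436504 = -34.396281
y = (157.162·-2467.451075 − -5423.354161·73.372) / 1309.436504 = 7.738287

x=-34.396 y=7.738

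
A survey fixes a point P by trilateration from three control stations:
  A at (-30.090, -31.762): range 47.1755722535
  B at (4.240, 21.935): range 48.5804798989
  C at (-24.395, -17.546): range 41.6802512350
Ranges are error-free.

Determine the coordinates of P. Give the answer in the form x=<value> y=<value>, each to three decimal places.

x=16.605 y=-25.046

eq1: (x + 30.090)² + (y + 31.762)² = 47.1755722535²
eq2: (x − 4.240)² + (y − 21.935)² = 48.5804798989²
eq3: (x + 24.395)² + (y + 17.546)² = 41.6802512350²
eq3−eq2, eq3−eq1 (x²,y² cancel):
  57.270·x + 78.962·y = -1026.676000
  -11.390·x − 28.432·y = 522.963329
det = 57.270·-28.432 − 78.962·-11.390 = -728.923460
x = (-1026.676000·-28.432 − 78.962·522.963329) / -728.923460 = 16.605006
y = (57.270·522.963329 − -1026.676000·-11.390) / -728.923460 = -25.045524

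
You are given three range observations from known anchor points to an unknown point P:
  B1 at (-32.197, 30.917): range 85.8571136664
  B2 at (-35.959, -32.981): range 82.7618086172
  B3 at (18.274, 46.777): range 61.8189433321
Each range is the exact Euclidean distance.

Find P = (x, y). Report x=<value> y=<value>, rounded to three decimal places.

x=43.455 y=-9.681

eq1: (x + 32.197)² + (y − 30.917)² = 85.8571136664²
eq2: (x + 35.959)² + (y + 32.981)² = 82.7618086172²
eq3: (x − 18.274)² + (y − 46.777)² = 61.8189433321²
eq3−eq2, eq3−eq1 (x²,y² cancel):
  -108.466·x − 159.516·y = -3169.165974
  -100.942·x − 31.720·y = -4079.381319
det = -108.466·-31.720 − -159.516·-100.942 = -12661.322552
x = (-3169.165974·-31.720 − -159.516·-4079.381319) / -12661.322552 = 43.455227
y = (-108.466·-4079.381319 − -3169.165974·-100.942) / -12661.322552 = -9.680839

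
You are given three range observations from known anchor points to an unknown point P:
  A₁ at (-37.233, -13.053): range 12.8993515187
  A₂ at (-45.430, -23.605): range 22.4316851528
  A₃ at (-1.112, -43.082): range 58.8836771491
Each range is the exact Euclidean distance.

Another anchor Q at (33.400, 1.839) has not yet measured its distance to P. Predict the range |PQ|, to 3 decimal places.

76.117

eq1: (x + 37.233)² + (y + 13.053)² = 12.8993515187²
eq2: (x + 45.430)² + (y + 23.605)² = 22.4316851528²
eq3: (x + 1.112)² + (y + 43.082)² = 58.8836771491²
eq2−eq1, eq2−eq3 (x²,y² cancel):
  16.394·x + 21.104·y = -727.616598
  88.636·x − 38.954·y = -3727.892593
det = 16.394·-38.954 − 21.104·88.636 = -2509.186020
x = (-727.616598·-38.954 − 21.104·-3727.892593) / -2509.186020 = -42.650095
y = (16.394·-3727.892593 − -727.616598·88.636) / -2509.186020 = -1.346235
|P − Q| = √((-42.650095 − 33.400)² + (-1.346235 − 1.839)²) = 76.116770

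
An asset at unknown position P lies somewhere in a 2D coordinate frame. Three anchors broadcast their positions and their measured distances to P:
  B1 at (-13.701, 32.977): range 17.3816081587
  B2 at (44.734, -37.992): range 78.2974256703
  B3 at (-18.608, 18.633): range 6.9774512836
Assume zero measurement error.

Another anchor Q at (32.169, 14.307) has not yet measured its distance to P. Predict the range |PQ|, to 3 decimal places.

44.489

eq1: (x + 13.701)² + (y − 32.977)² = 17.3816081587²
eq2: (x − 44.734)² + (y + 37.992)² = 78.2974256703²
eq3: (x + 18.608)² + (y − 18.633)² = 6.9774512836²
eq3−eq1, eq3−eq2 (x²,y² cancel):
  9.814·x + 28.688·y = 328.318101
  126.684·x − 113.250·y = -3330.725573
det = 9.814·-113.250 − 28.688·126.684 = -4745.746092
x = (328.318101·-113.250 − 28.688·-3330.725573) / -4745.746092 = -12.299400
y = (9.814·-3330.725573 − 328.318101·126.684) / -4745.746092 = 15.651994
|P − Q| = √((-12.299400 − 32.169)² + (15.651994 − 14.307)²) = 44.488736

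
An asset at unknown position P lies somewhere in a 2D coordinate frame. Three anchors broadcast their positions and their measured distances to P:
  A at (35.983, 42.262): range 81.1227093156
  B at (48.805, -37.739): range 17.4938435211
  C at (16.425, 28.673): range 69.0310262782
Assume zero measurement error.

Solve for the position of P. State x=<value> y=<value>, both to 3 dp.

x=31.339 y=-38.728

eq1: (x − 35.983)² + (y − 42.262)² = 81.1227093156²
eq2: (x − 48.805)² + (y + 37.739)² = 17.4938435211²
eq3: (x − 16.425)² + (y − 28.673)² = 69.0310262782²
eq2−eq3, eq2−eq1 (x²,y² cancel):
  -64.760·x + 132.824·y = -7173.486620
  -25.644·x + 160.002·y = -7000.166619
det = -64.760·160.002 − 132.824·-25.644 = -6955.590864
x = (-7173.486620·160.002 − 132.824·-7000.166619) / -6955.590864 = 31.339117
y = (-64.760·-7000.166619 − -7173.486620·-25.644) / -6955.590864 = -38.727680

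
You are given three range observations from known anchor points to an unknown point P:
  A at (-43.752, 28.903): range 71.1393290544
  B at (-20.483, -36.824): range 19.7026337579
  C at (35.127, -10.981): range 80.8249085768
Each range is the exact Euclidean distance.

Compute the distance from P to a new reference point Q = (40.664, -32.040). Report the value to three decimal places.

80.758

eq1: (x + 43.752)² + (y − 28.903)² = 71.1393290544²
eq2: (x + 20.483)² + (y + 36.824)² = 19.7026337579²
eq3: (x − 35.127)² + (y + 10.981)² = 80.8249085768²
eq1−eq2, eq1−eq3 (x²,y² cancel):
  46.538·x − 131.454·y = 3698.549713
  157.758·x − 79.768·y = -2866.994131
det = 46.538·-79.768 − -131.454·157.758 = 17025.676948
x = (3698.549713·-79.768 − -131.454·-2866.994131) / 17025.676948 = -39.464144
y = (46.538·-2866.994131 − 3698.549713·157.758) / 17025.676948 = -42.106988
|P − Q| = √((-39.464144 − 40.664)² + (-42.106988 − -32.040)²) = 80.758056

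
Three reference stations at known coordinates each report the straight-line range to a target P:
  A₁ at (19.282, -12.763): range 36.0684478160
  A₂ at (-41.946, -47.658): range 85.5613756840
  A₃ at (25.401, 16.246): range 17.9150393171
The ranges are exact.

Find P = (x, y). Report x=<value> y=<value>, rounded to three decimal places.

eq1: (x − 19.282)² + (y + 12.763)² = 36.0684478160²
eq2: (x + 41.946)² + (y + 47.658)² = 85.5613756840²
eq3: (x − 25.401)² + (y − 16.246)² = 17.9150393171²
eq1−eq3, eq1−eq2 (x²,y² cancel):
  12.238·x + 58.018·y = 1354.437918
  -122.456·x − 69.790·y = -2523.753894
det = 12.238·-69.790 − 58.018·-122.456 = 6250.562188
x = (1354.437918·-69.790 − 58.018·-2523.753894) / 6250.562188 = 8.302762
y = (12.238·-2523.753894 − 1354.437918·-122.456) / 6250.562188 = 21.593794

x=8.303 y=21.594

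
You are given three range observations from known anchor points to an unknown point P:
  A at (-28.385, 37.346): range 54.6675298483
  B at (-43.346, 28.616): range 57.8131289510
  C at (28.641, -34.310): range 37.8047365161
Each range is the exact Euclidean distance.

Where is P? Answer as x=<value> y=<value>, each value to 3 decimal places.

x=0.496 y=-9.070

eq1: (x + 28.385)² + (y − 37.346)² = 54.6675298483²
eq2: (x + 43.346)² + (y − 28.616)² = 57.8131289510²
eq3: (x − 28.641)² + (y + 34.310)² = 37.8047365161²
eq2−eq1, eq2−eq3 (x²,y² cancel):
  29.922·x + 17.460·y = -143.500172
  143.974·x − 125.852·y = 1212.891585
det = 29.922·-125.852 − 17.460·143.974 = -6279.529584
x = (-143.500172·-125.852 − 17.460·1212.891585) / -6279.529584 = 0.496423
y = (29.922·1212.891585 − -143.500172·143.974) / -6279.529584 = -9.069539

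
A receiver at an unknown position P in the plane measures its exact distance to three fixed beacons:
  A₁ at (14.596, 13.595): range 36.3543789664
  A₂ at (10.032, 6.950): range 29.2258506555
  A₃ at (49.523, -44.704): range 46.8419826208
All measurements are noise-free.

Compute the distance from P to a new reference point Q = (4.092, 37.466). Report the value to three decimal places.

eq1: (x − 14.596)² + (y − 13.595)² = 36.3543789664²
eq2: (x − 10.032)² + (y − 6.950)² = 29.2258506555²
eq3: (x − 49.523)² + (y + 44.704)² = 46.8419826208²
eq2−eq3, eq2−eq1 (x²,y² cancel):
  78.982·x − 103.308·y = 2962.010632
  9.128·x + 13.290·y = -218.566806
det = 78.982·13.290 − -103.308·9.128 = 1992.666204
x = (2962.010632·13.290 − -103.308·-218.566806) / 1992.666204 = 8.423599
y = (78.982·-218.566806 − 2962.010632·9.128) / 1992.666204 = -22.231559
|P − Q| = √((8.423599 − 4.092)² + (-22.231559 − 37.466)²) = 59.854501

59.855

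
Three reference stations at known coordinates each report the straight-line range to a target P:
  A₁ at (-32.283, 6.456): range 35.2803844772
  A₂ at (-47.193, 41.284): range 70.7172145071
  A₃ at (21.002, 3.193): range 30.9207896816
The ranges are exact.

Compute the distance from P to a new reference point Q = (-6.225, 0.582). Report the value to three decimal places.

eq1: (x + 32.283)² + (y − 6.456)² = 35.2803844772²
eq2: (x + 47.193)² + (y − 41.284)² = 70.7172145071²
eq3: (x − 21.002)² + (y − 3.193)² = 30.9207896816²
eq3−eq2, eq3−eq1 (x²,y² cancel):
  -136.390·x + 76.182·y = -564.560541
  -106.570·x + 6.526·y = 343.982478
det = -136.390·6.526 − 76.182·-106.570 = 7228.634600
x = (-564.560541·6.526 − 76.182·343.982478) / 7228.634600 = -4.134888
y = (-136.390·343.982478 − -564.560541·-106.570) / 7228.634600 = -14.813446
|P − Q| = √((-4.134888 − -6.225)² + (-14.813446 − 0.582)²) = 15.536677

15.537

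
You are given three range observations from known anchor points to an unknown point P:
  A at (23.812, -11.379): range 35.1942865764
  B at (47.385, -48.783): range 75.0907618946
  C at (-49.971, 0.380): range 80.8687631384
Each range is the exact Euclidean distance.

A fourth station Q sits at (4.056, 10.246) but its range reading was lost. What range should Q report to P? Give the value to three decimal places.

26.979

eq1: (x − 23.812)² + (y + 11.379)² = 35.1942865764²
eq2: (x − 47.385)² + (y + 48.783)² = 75.0907618946²
eq3: (x + 49.971)² + (y − 0.380)² = 80.8687631384²
eq2−eq3, eq2−eq1 (x²,y² cancel):
  -194.712·x + 98.326·y = -3029.008403
  -47.146·x + 74.808·y = 471.358385
det = -194.712·74.808 − 98.326·-47.146 = -9930.337700
x = (-3029.008403·74.808 − 98.326·471.358385) / -9930.337700 = 27.485555
y = (-194.712·471.358385 − -3029.008403·-47.146) / -9930.337700 = 23.623040
|P − Q| = √((27.485555 − 4.056)² + (23.623040 − 10.246)²) = 26.979423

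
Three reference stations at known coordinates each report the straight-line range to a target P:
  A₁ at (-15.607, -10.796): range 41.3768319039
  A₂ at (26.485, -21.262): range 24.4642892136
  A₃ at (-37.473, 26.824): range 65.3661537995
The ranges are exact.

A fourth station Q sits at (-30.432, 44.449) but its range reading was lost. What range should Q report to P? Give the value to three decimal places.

67.936

eq1: (x + 15.607)² + (y + 10.796)² = 41.3768319039²
eq2: (x − 26.485)² + (y + 21.262)² = 24.4642892136²
eq3: (x + 37.473)² + (y − 26.824)² = 65.3661537995²
eq2−eq1, eq2−eq3 (x²,y² cancel):
  -84.184·x + 20.932·y = -1906.936576
  -127.916·x + 96.172·y = -2704.007780
det = -84.184·96.172 − 20.932·-127.916 = -5418.605936
x = (-1906.936576·96.172 − 20.932·-2704.007780) / -5418.605936 = 23.399674
y = (-84.184·-2704.007780 − -1906.936576·-127.916) / -5418.605936 = 3.006956
|P − Q| = √((23.399674 − -30.432)² + (3.006956 − 44.449)²) = 67.935942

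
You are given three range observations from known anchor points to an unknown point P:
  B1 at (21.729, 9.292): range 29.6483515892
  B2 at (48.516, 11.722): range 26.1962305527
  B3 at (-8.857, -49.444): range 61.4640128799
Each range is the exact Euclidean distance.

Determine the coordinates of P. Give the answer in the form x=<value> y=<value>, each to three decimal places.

eq1: (x − 21.729)² + (y − 9.292)² = 29.6483515892²
eq2: (x − 48.516)² + (y − 11.722)² = 26.1962305527²
eq3: (x + 8.857)² + (y + 49.444)² = 61.4640128799²
eq1−eq3, eq1−eq2 (x²,y² cancel):
  -61.172·x − 117.472·y = -934.135247
  53.574·x + 4.860·y = 2125.499092
det = -61.172·4.860 − -117.472·53.574 = 5996.149008
x = (-934.135247·4.860 − -117.472·2125.499092) / 5996.149008 = 40.884029
y = (-61.172·2125.499092 − -934.135247·53.574) / 5996.149008 = -13.337839

x=40.884 y=-13.338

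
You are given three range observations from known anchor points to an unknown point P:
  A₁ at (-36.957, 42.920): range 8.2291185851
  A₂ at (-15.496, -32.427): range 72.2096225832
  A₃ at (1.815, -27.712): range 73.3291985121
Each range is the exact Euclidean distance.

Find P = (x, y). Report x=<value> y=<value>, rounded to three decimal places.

x=-30.162 y=38.277

eq1: (x + 36.957)² + (y − 42.920)² = 8.2291185851²
eq2: (x + 15.496)² + (y + 32.427)² = 72.2096225832²
eq3: (x − 1.815)² + (y + 27.712)² = 73.3291985121²
eq3−eq2, eq3−eq1 (x²,y² cancel):
  -34.622·x − 9.430·y = 683.328937
  -77.544·x + 141.264·y = 7746.150042
det = -34.622·141.264 − -9.430·-77.544 = -5622.082128
x = (683.328937·141.264 − -9.430·7746.150042) / -5622.082128 = -30.162486
y = (-34.622·7746.150042 − 683.328937·-77.544) / -5622.082128 = 38.277482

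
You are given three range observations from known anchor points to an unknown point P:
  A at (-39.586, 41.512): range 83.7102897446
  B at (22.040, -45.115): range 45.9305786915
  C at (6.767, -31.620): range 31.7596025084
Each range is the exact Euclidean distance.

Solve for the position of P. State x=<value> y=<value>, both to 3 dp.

eq1: (x + 39.586)² + (y − 41.512)² = 83.7102897446²
eq2: (x − 22.040)² + (y + 45.115)² = 45.9305786915²
eq3: (x − 6.767)² + (y + 31.620)² = 31.7596025084²
eq2−eq3, eq2−eq1 (x²,y² cancel):
  -30.546·x + 26.990·y = -374.562429
  -123.252·x + 173.254·y = -4128.621835
det = -30.546·173.254 − 26.990·-123.252 = -1965.645204
x = (-374.562429·173.254 − 26.990·-4128.621835) / -1965.645204 = -23.675211
y = (-30.546·-4128.621835 − -374.562429·-123.252) / -1965.645204 = -40.672301

x=-23.675 y=-40.672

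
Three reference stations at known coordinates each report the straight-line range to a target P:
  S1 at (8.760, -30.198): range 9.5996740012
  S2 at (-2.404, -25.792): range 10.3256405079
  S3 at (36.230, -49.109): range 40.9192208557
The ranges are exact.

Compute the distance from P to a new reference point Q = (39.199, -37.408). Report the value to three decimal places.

36.524

eq1: (x − 8.760)² + (y + 30.198)² = 9.5996740012²
eq2: (x + 2.404)² + (y + 25.792)² = 10.3256405079²
eq3: (x − 36.230)² + (y + 49.109)² = 40.9192208557²
eq1−eq3, eq1−eq2 (x²,y² cancel):
  54.940·x − 37.822·y = 1153.421082
  -22.328·x + 8.812·y = -332.115435
det = 54.940·8.812 − -37.822·-22.328 = -360.358336
x = (1153.421082·8.812 − -37.822·-332.115435) / -360.358336 = 6.652610
y = (54.940·-332.115435 − 1153.421082·-22.328) / -360.358336 = -20.832497
|P − Q| = √((6.652610 − 39.199)² + (-20.832497 − -37.408)²) = 36.524168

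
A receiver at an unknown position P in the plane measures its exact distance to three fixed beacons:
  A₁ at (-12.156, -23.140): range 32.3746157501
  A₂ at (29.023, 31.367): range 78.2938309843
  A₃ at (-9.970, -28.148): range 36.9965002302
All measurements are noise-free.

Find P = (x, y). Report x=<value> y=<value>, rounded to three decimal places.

x=-39.705 y=-6.135

eq1: (x + 12.156)² + (y + 23.140)² = 32.3746157501²
eq2: (x − 29.023)² + (y − 31.367)² = 78.2938309843²
eq3: (x + 9.970)² + (y + 28.148)² = 36.9965002302²
eq1−eq3, eq1−eq2 (x²,y² cancel):
  4.372·x − 10.016·y = -112.142416
  82.358·x + 109.014·y = -3938.812943
det = 4.372·109.014 − -10.016·82.358 = 1301.506936
x = (-112.142416·109.014 − -10.016·-3938.812943) / 1301.506936 = -39.704932
y = (4.372·-3938.812943 − -112.142416·82.358) / 1301.506936 = -6.134939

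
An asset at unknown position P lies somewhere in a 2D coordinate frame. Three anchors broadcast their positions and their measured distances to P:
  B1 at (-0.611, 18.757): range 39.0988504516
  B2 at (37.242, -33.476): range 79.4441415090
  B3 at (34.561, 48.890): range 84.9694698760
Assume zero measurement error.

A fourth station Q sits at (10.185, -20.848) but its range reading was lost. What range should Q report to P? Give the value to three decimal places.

eq1: (x + 0.611)² + (y − 18.757)² = 39.0988504516²
eq2: (x − 37.242)² + (y + 33.476)² = 79.4441415090²
eq3: (x − 34.561)² + (y − 48.890)² = 84.9694698760²
eq3−eq1, eq3−eq2 (x²,y² cancel):
  -70.344·x − 60.266·y = 2458.594253
  5.362·x − 164.732·y = -168.646490
det = -70.344·-164.732 − -60.266·5.362 = 11911.054100
x = (2458.594253·-164.732 − -60.266·-168.646490) / 11911.054100 = -34.856092
y = (-70.344·-168.646490 − 2458.594253·5.362) / 11911.054100 = -0.110797
|P − Q| = √((-34.856092 − 10.185)² + (-0.110797 − -20.848)²) = 49.585598

49.586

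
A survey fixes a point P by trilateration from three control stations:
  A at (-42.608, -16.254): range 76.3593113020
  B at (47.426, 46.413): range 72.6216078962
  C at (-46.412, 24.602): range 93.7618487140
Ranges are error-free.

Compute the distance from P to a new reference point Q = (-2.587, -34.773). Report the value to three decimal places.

eq1: (x + 42.608)² + (y + 16.254)² = 76.3593113020²
eq2: (x − 47.426)² + (y − 46.413)² = 72.6216078962²
eq3: (x + 46.412)² + (y − 24.602)² = 93.7618487140²
eq3−eq1, eq3−eq2 (x²,y² cancel):
  7.608·x − 81.712·y = 2280.841884
  187.676·x + 43.622·y = 5161.446238
det = 7.608·43.622 − -81.712·187.676 = 15667.257488
x = (2280.841884·43.622 − -81.712·5161.446238) / 15667.257488 = 33.269829
y = (7.608·5161.446238 − 2280.841884·187.676) / 15667.257488 = -24.815511
|P − Q| = √((33.269829 − -2.587)² + (-24.815511 − -34.773)²) = 37.213758

37.214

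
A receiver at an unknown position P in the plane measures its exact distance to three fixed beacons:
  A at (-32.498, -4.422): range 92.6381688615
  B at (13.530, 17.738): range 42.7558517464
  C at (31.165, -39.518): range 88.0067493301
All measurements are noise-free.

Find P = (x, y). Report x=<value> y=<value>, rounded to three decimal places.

eq1: (x + 32.498)² + (y + 4.422)² = 92.6381688615²
eq2: (x − 13.530)² + (y − 17.738)² = 42.7558517464²
eq3: (x − 31.165)² + (y + 39.518)² = 88.0067493301²
eq3−eq2, eq3−eq1 (x²,y² cancel):
  -35.270·x + 114.512·y = 3881.893064
  -127.326·x + 70.192·y = -2293.897863
det = -35.270·70.192 − 114.512·-127.326 = 12104.683072
x = (3881.893064·70.192 − 114.512·-2293.897863) / 12104.683072 = 44.210713
y = (-35.270·-2293.897863 − 3881.893064·-127.326) / 12104.683072 = 47.516460

x=44.211 y=47.516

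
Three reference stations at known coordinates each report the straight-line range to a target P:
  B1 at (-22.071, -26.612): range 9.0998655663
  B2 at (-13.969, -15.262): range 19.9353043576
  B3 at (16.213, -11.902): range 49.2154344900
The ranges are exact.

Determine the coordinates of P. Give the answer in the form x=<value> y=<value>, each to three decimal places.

eq1: (x + 22.071)² + (y + 26.612)² = 9.0998655663²
eq2: (x + 13.969)² + (y + 15.262)² = 19.9353043576²
eq3: (x − 16.213)² + (y + 11.902)² = 49.2154344900²
eq2−eq3, eq2−eq1 (x²,y² cancel):
  60.364·x + 6.720·y = -2048.285264
  -16.204·x − 22.700·y = 1081.874787
det = 60.364·-22.700 − 6.720·-16.204 = -1261.371920
x = (-2048.285264·-22.700 − 6.720·1081.874787) / -1261.371920 = -31.097788
y = (60.364·1081.874787 − -2048.285264·-16.204) / -1261.371920 = -25.461067

x=-31.098 y=-25.461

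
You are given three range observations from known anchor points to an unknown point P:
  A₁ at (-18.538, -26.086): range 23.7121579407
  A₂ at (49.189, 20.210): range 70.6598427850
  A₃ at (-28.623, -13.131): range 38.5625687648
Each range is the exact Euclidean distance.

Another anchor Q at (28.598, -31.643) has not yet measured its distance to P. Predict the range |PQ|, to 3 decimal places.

24.880

eq1: (x + 18.538)² + (y + 26.086)² = 23.7121579407²
eq2: (x − 49.189)² + (y − 20.210)² = 70.6598427850²
eq3: (x + 28.623)² + (y + 13.131)² = 38.5625687648²
eq3−eq2, eq3−eq1 (x²,y² cancel):
  155.624·x + 66.682·y = -1669.439142
  20.170·x − 25.910·y = 957.242826
det = 155.624·-25.910 − 66.682·20.170 = -5377.193780
x = (-1669.439142·-25.910 − 66.682·957.242826) / -5377.193780 = 3.826475
y = (155.624·957.242826 − -1669.439142·20.170) / -5377.193780 = -33.966145
|P − Q| = √((3.826475 − 28.598)² + (-33.966145 − -31.643)²) = 24.880222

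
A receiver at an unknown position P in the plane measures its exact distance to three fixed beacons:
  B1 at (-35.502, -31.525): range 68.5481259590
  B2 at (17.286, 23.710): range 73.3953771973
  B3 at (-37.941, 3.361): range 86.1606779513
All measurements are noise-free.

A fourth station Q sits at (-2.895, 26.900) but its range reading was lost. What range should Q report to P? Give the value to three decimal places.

82.555

eq1: (x + 35.502)² + (y + 31.525)² = 68.5481259590²
eq2: (x − 17.286)² + (y − 23.710)² = 73.3953771973²
eq3: (x + 37.941)² + (y − 3.361)² = 86.1606779513²
eq2−eq1, eq2−eq3 (x²,y² cancel):
  -105.576·x − 110.470·y = 2081.283554
  -110.454·x − 40.698·y = -1446.935125
det = -105.576·-40.698 − -110.470·-110.454 = -7905.121332
x = (2081.283554·-40.698 − -110.470·-1446.935125) / -7905.121332 = 30.935262
y = (-105.576·-1446.935125 − 2081.283554·-110.454) / -7905.121332 = -48.405040
|P − Q| = √((30.935262 − -2.895)² + (-48.405040 − 26.900)²) = 82.555047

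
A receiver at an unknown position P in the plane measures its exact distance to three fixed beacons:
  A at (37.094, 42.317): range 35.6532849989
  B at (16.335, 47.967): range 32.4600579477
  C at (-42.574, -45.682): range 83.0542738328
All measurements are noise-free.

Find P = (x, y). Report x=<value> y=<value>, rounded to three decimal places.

x=13.445 y=15.636

eq1: (x − 37.094)² + (y − 42.317)² = 35.6532849989²
eq2: (x − 16.335)² + (y − 47.967)² = 32.4600579477²
eq3: (x + 42.574)² + (y + 45.682)² = 83.0542738328²
eq2−eq1, eq2−eq3 (x²,y² cancel):
  41.518·x − 11.300·y = 381.526642
  -117.818·x − 187.298·y = -4512.631754
det = 41.518·-187.298 − -11.300·-117.818 = -9107.581764
x = (381.526642·-187.298 − -11.300·-4512.631754) / -9107.581764 = 13.445053
y = (41.518·-4512.631754 − 381.526642·-117.818) / -9107.581764 = 15.635845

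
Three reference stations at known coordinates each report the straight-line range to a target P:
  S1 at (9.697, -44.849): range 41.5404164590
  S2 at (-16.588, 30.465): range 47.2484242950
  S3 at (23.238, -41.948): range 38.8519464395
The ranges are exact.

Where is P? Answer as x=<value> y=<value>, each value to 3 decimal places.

eq1: (x − 9.697)² + (y + 44.849)² = 41.5404164590²
eq2: (x + 16.588)² + (y − 30.465)² = 47.2484242950²
eq3: (x − 23.238)² + (y + 41.948)² = 38.8519464395²
eq2−eq3, eq2−eq1 (x²,y² cancel):
  79.652·x − 144.826·y = 1819.301235
  52.570·x − 150.628·y = 1408.994040
det = 79.652·-150.628 − -144.826·52.570 = -4384.318636
x = (1819.301235·-150.628 − -144.826·1408.994040) / -4384.318636 = 15.961143
y = (79.652·1408.994040 − 1819.301235·52.570) / -4384.318636 = -3.783604

x=15.961 y=-3.784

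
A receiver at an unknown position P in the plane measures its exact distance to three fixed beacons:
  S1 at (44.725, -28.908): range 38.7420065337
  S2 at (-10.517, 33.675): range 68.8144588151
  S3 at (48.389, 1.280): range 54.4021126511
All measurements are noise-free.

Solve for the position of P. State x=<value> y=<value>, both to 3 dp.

x=6.208 y=-33.076

eq1: (x − 44.725)² + (y + 28.908)² = 38.7420065337²
eq2: (x + 10.517)² + (y − 33.675)² = 68.8144588151²
eq3: (x − 48.389)² + (y − 1.280)² = 54.4021126511²
eq2−eq1, eq2−eq3 (x²,y² cancel):
  110.484·x − 125.166·y = 4825.871847
  117.812·x − 64.790·y = 2874.360688
det = 110.484·-64.790 − -125.166·117.812 = 7587.798432
x = (4825.871847·-64.790 − -125.166·2874.360688) / 7587.798432 = 6.207860
y = (110.484·2874.360688 − 4825.871847·117.812) / 7587.798432 = -33.076096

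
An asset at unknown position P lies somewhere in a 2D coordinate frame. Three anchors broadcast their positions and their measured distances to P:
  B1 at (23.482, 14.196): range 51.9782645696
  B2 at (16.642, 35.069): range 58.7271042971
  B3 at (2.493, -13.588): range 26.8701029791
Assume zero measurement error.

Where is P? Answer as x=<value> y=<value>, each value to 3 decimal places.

eq1: (x − 23.482)² + (y − 14.196)² = 51.9782645696²
eq2: (x − 16.642)² + (y − 35.069)² = 58.7271042971²
eq3: (x − 2.493)² + (y + 13.588)² = 26.8701029791²
eq2−eq1, eq2−eq3 (x²,y² cancel):
  13.680·x − 41.746·y = -6.727394
  -28.298·x − 97.314·y = 1410.928213
det = 13.680·-97.314 − -41.746·-28.298 = -2512.583828
x = (-6.727394·-97.314 − -41.746·1410.928213) / -2512.583828 = -23.702803
y = (13.680·1410.928213 − -6.727394·-28.298) / -2512.583828 = -7.606165

x=-23.703 y=-7.606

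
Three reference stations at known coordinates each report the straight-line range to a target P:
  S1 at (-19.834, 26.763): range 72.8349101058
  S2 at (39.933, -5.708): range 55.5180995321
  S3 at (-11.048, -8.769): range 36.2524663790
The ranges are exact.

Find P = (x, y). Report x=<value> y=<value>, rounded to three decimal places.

x=-0.719 y=-43.519

eq1: (x + 19.834)² + (y − 26.763)² = 72.8349101058²
eq2: (x − 39.933)² + (y + 5.708)² = 55.5180995321²
eq3: (x + 11.048)² + (y + 8.769)² = 36.2524663790²
eq1−eq3, eq1−eq2 (x²,y² cancel):
  17.572·x − 71.064·y = 3079.990752
  119.534·x − 64.942·y = 2740.244782
det = 17.572·-64.942 − -71.064·119.534 = 7353.403352
x = (3079.990752·-64.942 − -71.064·2740.244782) / 7353.403352 = -0.719123
y = (17.572·2740.244782 − 3079.990752·119.534) / 7353.403352 = -43.518901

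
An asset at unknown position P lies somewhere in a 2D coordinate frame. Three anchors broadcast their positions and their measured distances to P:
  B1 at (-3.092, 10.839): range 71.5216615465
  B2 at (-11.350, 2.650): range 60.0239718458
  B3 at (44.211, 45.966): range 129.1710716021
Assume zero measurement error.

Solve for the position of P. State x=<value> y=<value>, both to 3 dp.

eq1: (x + 3.092)² + (y − 10.839)² = 71.5216615465²
eq2: (x + 11.350)² + (y − 2.650)² = 60.0239718458²
eq3: (x − 44.211)² + (y − 45.966)² = 129.1710716021²
eq3−eq2, eq3−eq1 (x²,y² cancel):
  -111.122·x − 86.632·y = 9150.647866
  -94.606·x − 70.254·y = 7629.376376
det = -111.122·-70.254 − -86.632·-94.606 = -389.142004
x = (9150.647866·-70.254 − -86.632·7629.376376) / -389.142004 = -46.457383
y = (-111.122·7629.376376 − 9150.647866·-94.606) / -389.142004 = -46.036229

x=-46.457 y=-46.036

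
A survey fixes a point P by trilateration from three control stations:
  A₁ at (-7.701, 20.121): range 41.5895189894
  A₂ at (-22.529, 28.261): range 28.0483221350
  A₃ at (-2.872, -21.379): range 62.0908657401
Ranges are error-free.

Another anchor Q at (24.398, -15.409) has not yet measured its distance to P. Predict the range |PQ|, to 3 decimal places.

eq1: (x + 7.701)² + (y − 20.121)² = 41.5895189894²
eq2: (x + 22.529)² + (y − 28.261)² = 28.0483221350²
eq3: (x + 2.872)² + (y + 21.379)² = 62.0908657401²
eq1−eq3, eq1−eq2 (x²,y² cancel):
  9.658·x − 83.000·y = -2124.437536
  -29.656·x + 16.280·y = 1785.059635
det = 9.658·16.280 − -83.000·-29.656 = -2304.215760
x = (-2124.437536·16.280 − -83.000·1785.059635) / -2304.215760 = -49.289701
y = (9.658·1785.059635 − -2124.437536·-29.656) / -2304.215760 = 19.860212
|P − Q| = √((-49.289701 − 24.398)² + (19.860212 − -15.409)²) = 81.693296

81.693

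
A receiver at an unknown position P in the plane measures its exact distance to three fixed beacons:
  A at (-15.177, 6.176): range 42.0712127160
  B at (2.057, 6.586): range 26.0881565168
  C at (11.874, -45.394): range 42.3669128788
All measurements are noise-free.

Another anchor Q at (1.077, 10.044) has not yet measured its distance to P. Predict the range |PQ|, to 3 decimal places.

eq1: (x + 15.177)² + (y − 6.176)² = 42.0712127160²
eq2: (x − 2.057)² + (y − 6.586)² = 26.0881565168²
eq3: (x − 11.874)² + (y + 45.394)² = 42.3669128788²
eq3−eq1, eq3−eq2 (x²,y² cancel):
  -54.102·x + 103.140·y = -1908.154440
  -19.634·x + 103.960·y = -1039.637071
det = -54.102·103.960 − 103.140·-19.634 = -3599.393160
x = (-1908.154440·103.960 − 103.140·-1039.637071) / -3599.393160 = 25.321926
y = (-54.102·-1039.637071 − -1908.154440·-19.634) / -3599.393160 = -5.218030
|P − Q| = √((25.321926 − 1.077)² + (-5.218030 − 10.044)²) = 28.648665

28.649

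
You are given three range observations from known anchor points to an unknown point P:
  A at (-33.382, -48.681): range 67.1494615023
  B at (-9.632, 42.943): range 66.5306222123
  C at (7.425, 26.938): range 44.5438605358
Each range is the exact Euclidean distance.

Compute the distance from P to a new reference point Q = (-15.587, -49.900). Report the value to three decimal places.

53.464

eq1: (x + 33.382)² + (y + 48.681)² = 67.1494615023²
eq2: (x + 9.632)² + (y − 42.943)² = 66.5306222123²
eq3: (x − 7.425)² + (y − 26.938)² = 44.5438605358²
eq3−eq1, eq3−eq2 (x²,y² cancel):
  -81.614·x − 151.238·y = 178.516547
  -34.114·x + 32.010·y = -1286.077977
det = -81.614·32.010 − -151.238·-34.114 = -7771.797272
x = (178.516547·32.010 − -151.238·-1286.077977) / -7771.797272 = 24.291620
y = (-81.614·-1286.077977 − 178.516547·-34.114) / -7771.797272 = -14.289086
|P − Q| = √((24.291620 − -15.587)² + (-14.289086 − -49.900)²) = 53.464395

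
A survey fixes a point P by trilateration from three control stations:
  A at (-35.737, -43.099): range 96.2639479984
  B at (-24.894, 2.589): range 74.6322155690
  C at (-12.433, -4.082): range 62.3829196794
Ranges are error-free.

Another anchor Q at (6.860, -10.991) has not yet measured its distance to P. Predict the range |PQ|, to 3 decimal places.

44.567

eq1: (x + 35.737)² + (y + 43.099)² = 96.2639479984²
eq2: (x + 24.894)² + (y − 2.589)² = 74.6322155690²
eq3: (x + 12.433)² + (y + 4.082)² = 62.3829196794²
eq1−eq3, eq1−eq2 (x²,y² cancel):
  46.608·x + 78.034·y = 2411.704260
  21.686·x + 91.376·y = 1188.537270
det = 46.608·91.376 − 78.034·21.686 = 2566.607284
x = (2411.704260·91.376 − 78.034·1188.537270) / 2566.607284 = 49.725399
y = (46.608·1188.537270 − 2411.704260·21.686) / 2566.607284 = 1.205921
|P − Q| = √((49.725399 − 6.860)² + (1.205921 − -10.991)²) = 44.566886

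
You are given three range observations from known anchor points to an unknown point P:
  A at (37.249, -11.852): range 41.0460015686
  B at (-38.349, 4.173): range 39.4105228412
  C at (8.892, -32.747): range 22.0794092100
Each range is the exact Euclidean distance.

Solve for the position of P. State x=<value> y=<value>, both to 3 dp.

x=-3.704 y=-14.613

eq1: (x − 37.249)² + (y + 11.852)² = 41.0460015686²
eq2: (x + 38.349)² + (y − 4.173)² = 39.4105228412²
eq3: (x − 8.892)² + (y + 32.747)² = 22.0794092100²
eq3−eq1, eq3−eq2 (x²,y² cancel):
  56.714·x + 41.790·y = -820.749702
  -94.482·x + 73.840·y = -729.062943
det = 56.714·73.840 − 41.790·-94.482 = 8136.164540
x = (-820.749702·73.840 − 41.790·-729.062943) / 8136.164540 = -3.704032
y = (56.714·-729.062943 − -820.749702·-94.482) / 8136.164540 = -14.613046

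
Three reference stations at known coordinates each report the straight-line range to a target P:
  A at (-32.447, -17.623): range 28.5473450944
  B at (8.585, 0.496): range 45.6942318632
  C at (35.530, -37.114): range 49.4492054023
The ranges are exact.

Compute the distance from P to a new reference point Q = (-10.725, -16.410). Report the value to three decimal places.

23.105

eq1: (x + 32.447)² + (y + 17.623)² = 28.5473450944²
eq2: (x − 8.585)² + (y − 0.496)² = 45.6942318632²
eq3: (x − 35.530)² + (y + 37.114)² = 49.4492054023²
eq3−eq1, eq3−eq2 (x²,y² cancel):
  -135.954·x + 38.982·y = 353.821045
  -53.890·x + 75.220·y = -2208.620566
det = -135.954·75.220 − 38.982·-53.890 = -8125.719900
x = (353.821045·75.220 − 38.982·-2208.620566) / -8125.719900 = -13.870878
y = (-135.954·-2208.620566 − 353.821045·-53.890) / -8125.719900 = -39.299683
|P − Q| = √((-13.870878 − -10.725)² + (-39.299683 − -16.410)²) = 23.104851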